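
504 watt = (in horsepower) 0.6759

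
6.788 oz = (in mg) 1.924e+05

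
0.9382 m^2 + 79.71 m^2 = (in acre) 0.01993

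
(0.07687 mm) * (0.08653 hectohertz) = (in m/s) 0.0006652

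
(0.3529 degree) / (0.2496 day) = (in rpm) 2.727e-06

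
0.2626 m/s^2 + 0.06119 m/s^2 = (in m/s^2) 0.3238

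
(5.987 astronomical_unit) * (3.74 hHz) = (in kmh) 1.206e+15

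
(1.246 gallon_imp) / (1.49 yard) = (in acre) 1.027e-06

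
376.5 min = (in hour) 6.275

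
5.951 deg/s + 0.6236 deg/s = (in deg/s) 6.575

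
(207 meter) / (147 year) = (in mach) 1.311e-10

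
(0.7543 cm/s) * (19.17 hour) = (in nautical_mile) 0.2811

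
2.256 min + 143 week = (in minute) 1.441e+06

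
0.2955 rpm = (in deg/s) 1.773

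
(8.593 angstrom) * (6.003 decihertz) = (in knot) 1.003e-09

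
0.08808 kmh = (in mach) 7.186e-05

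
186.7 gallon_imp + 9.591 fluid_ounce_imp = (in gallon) 224.3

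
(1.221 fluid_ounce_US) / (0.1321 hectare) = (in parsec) 8.859e-25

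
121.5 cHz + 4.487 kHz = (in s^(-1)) 4488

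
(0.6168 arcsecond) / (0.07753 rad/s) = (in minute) 6.428e-07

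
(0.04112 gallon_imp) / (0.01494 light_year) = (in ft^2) 1.424e-17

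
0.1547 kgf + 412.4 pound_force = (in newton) 1836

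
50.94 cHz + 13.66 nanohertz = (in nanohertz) 5.094e+08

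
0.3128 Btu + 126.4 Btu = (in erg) 1.337e+12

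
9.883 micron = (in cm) 0.0009883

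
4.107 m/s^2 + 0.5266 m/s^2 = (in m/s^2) 4.634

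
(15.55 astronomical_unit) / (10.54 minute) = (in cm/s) 3.678e+11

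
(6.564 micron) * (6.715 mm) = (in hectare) 4.408e-12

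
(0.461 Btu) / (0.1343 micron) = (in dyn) 3.622e+14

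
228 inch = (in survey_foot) 19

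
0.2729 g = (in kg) 0.0002729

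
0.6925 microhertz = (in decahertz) 6.925e-08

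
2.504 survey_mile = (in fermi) 4.03e+18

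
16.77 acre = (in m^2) 6.787e+04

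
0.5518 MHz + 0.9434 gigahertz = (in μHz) 9.44e+14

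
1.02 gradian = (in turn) 0.00255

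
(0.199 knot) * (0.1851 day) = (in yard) 1791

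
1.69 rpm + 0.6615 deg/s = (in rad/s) 0.1885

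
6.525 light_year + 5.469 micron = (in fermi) 6.173e+31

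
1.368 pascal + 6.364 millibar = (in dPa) 6378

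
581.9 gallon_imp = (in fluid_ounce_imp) 9.31e+04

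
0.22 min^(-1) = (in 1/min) 0.22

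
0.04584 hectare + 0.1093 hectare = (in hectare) 0.1551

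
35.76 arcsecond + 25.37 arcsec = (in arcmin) 1.019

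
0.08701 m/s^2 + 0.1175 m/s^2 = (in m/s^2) 0.2045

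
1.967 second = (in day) 2.277e-05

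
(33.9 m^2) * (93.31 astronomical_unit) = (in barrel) 2.976e+15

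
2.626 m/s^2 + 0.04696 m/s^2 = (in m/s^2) 2.673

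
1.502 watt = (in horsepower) 0.002014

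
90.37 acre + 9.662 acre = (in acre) 100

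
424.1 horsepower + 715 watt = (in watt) 3.17e+05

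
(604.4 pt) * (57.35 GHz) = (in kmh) 4.402e+10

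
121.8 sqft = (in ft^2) 121.8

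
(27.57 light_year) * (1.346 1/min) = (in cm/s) 5.851e+17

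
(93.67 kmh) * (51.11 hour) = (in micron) 4.787e+12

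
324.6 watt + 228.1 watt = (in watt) 552.7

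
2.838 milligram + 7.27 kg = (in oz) 256.4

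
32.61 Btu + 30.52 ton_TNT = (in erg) 1.277e+18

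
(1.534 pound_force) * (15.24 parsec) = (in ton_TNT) 7.669e+08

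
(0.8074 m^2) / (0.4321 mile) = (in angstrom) 1.161e+07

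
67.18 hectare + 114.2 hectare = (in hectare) 181.4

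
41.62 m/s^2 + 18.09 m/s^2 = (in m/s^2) 59.71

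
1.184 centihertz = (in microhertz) 1.184e+04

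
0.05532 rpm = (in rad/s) 0.005793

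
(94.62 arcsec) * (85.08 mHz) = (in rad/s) 3.903e-05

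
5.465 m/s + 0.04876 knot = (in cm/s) 549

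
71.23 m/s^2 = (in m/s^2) 71.23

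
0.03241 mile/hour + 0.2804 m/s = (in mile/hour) 0.6596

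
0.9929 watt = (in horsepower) 0.001332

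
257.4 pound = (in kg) 116.8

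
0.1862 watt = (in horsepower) 0.0002497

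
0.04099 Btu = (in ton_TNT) 1.034e-08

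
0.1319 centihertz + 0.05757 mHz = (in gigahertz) 1.377e-12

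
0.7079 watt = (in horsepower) 0.0009493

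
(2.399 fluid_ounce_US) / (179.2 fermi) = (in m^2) 3.959e+08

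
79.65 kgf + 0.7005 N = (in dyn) 7.818e+07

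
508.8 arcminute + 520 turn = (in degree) 1.872e+05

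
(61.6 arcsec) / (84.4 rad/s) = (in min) 5.897e-08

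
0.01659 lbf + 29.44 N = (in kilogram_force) 3.01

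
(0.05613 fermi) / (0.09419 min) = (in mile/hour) 2.222e-17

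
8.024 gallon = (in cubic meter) 0.03037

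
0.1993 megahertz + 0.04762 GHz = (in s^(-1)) 4.782e+07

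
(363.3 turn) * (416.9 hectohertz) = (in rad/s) 9.516e+07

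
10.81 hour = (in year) 0.001234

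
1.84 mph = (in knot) 1.599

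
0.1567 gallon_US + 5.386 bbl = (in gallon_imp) 188.5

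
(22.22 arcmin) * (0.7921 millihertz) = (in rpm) 4.889e-05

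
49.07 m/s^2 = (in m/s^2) 49.07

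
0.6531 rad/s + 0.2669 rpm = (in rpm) 6.504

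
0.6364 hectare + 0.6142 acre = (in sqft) 9.526e+04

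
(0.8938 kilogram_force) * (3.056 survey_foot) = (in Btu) 0.007738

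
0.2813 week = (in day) 1.969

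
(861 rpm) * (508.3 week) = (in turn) 4.411e+09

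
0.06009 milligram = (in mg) 0.06009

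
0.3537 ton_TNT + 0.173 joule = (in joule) 1.48e+09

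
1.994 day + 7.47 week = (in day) 54.28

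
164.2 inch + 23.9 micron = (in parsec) 1.352e-16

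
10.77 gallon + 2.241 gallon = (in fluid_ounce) 1665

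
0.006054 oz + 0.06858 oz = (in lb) 0.004665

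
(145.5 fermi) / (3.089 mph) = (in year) 3.341e-21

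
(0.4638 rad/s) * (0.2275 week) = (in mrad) 6.382e+07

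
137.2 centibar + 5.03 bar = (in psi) 92.85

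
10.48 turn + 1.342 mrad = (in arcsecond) 1.358e+07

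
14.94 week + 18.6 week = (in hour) 5635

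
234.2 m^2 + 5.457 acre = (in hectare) 2.232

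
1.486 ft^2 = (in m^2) 0.1381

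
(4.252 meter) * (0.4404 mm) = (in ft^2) 0.02016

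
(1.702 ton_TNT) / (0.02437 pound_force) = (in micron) 6.569e+16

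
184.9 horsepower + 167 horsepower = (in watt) 2.624e+05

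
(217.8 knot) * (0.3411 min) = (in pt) 6.5e+06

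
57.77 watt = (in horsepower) 0.07747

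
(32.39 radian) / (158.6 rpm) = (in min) 0.0325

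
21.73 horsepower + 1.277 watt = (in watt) 1.621e+04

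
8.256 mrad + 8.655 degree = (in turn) 0.02536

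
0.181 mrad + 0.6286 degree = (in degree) 0.639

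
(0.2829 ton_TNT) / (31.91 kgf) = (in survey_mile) 2350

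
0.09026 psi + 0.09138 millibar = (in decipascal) 6315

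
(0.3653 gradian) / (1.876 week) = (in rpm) 4.829e-08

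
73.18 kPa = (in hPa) 731.8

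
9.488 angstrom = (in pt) 2.69e-06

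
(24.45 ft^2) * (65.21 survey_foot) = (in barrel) 284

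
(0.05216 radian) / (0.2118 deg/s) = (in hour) 0.00392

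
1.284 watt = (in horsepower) 0.001722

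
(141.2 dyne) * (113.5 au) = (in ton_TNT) 5.73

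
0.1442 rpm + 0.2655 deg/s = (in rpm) 0.1885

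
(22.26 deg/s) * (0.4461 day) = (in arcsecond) 3.089e+09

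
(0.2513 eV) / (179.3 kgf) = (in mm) 2.29e-20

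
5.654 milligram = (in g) 0.005654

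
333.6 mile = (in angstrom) 5.369e+15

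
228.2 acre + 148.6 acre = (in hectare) 152.5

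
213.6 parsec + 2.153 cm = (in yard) 7.208e+18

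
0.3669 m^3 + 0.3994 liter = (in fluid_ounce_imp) 1.293e+04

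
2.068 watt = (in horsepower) 0.002773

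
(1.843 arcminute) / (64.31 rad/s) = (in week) 1.378e-11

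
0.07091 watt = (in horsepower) 9.509e-05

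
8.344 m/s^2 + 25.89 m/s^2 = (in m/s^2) 34.23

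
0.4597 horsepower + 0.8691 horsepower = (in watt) 990.9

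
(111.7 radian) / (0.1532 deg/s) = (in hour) 11.6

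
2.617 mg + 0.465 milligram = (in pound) 6.795e-06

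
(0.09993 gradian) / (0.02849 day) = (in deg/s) 3.654e-05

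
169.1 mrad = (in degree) 9.689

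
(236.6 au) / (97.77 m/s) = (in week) 5.986e+05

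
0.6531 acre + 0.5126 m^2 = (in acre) 0.6532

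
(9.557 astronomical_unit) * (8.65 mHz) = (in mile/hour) 2.766e+10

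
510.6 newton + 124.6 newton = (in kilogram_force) 64.77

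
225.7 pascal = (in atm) 0.002227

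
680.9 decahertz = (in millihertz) 6.809e+06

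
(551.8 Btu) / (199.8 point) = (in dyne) 8.26e+11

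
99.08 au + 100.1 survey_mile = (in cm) 1.482e+15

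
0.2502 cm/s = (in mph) 0.005597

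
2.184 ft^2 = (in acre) 5.014e-05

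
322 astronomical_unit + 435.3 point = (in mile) 2.993e+10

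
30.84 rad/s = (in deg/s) 1767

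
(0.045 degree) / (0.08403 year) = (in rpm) 2.83e-09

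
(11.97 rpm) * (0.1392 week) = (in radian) 1.055e+05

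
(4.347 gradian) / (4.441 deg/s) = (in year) 2.793e-08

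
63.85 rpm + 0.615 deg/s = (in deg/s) 383.7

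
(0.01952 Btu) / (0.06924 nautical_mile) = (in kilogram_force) 0.01638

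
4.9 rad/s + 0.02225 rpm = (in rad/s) 4.902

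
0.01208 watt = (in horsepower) 1.62e-05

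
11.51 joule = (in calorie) 2.751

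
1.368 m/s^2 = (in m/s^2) 1.368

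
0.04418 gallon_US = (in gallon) 0.04418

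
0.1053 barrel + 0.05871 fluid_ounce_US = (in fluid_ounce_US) 566.2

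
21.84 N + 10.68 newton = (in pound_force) 7.311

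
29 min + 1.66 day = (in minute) 2419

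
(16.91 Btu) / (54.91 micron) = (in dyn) 3.249e+13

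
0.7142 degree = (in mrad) 12.47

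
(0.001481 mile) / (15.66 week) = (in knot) 4.892e-07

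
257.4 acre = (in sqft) 1.121e+07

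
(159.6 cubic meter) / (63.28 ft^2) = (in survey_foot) 89.07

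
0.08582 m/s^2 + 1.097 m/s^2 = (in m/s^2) 1.183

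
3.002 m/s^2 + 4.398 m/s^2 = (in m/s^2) 7.4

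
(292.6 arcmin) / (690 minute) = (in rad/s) 2.056e-06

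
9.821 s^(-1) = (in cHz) 982.1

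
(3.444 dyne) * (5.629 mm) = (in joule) 1.939e-07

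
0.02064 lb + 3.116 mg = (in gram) 9.365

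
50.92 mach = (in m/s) 1.734e+04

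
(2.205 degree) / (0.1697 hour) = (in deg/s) 0.003609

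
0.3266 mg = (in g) 0.0003266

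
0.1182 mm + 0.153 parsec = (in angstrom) 4.721e+25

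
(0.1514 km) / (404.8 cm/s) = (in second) 37.4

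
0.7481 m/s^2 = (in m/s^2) 0.7481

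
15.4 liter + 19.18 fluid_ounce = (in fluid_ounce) 539.9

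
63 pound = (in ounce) 1008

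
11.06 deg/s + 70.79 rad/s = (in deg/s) 4067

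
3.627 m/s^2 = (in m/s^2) 3.627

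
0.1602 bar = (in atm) 0.1581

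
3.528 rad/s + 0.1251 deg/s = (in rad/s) 3.53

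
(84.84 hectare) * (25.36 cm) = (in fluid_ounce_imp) 7.572e+09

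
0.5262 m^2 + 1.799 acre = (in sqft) 7.837e+04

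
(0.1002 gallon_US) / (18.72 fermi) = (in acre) 5.007e+06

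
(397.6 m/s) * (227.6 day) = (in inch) 3.078e+11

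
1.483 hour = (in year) 0.0001693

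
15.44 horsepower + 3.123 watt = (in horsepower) 15.44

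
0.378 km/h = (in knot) 0.2041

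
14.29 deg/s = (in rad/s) 0.2494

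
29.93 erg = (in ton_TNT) 7.153e-16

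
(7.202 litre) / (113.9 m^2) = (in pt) 0.1792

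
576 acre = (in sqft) 2.509e+07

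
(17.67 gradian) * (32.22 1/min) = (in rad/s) 0.149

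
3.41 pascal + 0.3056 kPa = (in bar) 0.00309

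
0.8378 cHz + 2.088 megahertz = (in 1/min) 1.253e+08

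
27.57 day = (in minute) 3.97e+04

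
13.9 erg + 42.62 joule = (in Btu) 0.0404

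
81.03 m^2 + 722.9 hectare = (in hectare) 722.9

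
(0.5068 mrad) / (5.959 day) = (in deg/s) 5.64e-08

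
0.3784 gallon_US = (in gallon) 0.3784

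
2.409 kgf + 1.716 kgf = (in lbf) 9.094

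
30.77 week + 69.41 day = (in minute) 4.101e+05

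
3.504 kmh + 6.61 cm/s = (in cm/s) 103.9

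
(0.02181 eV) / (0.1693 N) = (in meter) 2.064e-20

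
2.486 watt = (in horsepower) 0.003334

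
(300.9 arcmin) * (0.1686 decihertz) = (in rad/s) 0.001476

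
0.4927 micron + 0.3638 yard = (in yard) 0.3638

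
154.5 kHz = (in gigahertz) 0.0001545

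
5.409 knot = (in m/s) 2.783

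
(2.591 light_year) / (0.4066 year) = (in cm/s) 1.912e+11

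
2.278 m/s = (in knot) 4.428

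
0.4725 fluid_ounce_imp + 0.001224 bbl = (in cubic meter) 0.000208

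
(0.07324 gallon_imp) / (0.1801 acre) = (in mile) 2.839e-10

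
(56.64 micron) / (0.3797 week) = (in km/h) 8.879e-10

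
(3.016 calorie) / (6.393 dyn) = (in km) 197.4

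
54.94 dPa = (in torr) 0.04121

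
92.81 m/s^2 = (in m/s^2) 92.81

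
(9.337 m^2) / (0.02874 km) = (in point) 920.9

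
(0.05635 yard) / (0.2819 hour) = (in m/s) 5.077e-05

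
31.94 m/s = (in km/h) 115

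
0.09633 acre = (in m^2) 389.8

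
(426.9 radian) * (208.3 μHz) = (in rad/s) 0.08892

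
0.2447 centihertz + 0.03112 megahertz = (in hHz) 311.2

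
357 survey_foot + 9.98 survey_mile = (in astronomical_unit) 1.081e-07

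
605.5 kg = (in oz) 2.136e+04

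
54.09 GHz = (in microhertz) 5.409e+16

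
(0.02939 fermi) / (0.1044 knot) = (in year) 1.735e-23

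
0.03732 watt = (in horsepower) 5.005e-05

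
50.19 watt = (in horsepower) 0.06731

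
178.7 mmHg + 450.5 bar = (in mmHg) 3.381e+05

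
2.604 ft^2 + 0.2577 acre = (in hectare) 0.1043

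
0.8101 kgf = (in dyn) 7.944e+05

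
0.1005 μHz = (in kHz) 1.005e-10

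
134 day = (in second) 1.158e+07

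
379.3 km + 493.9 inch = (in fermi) 3.793e+20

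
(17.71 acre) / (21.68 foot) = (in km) 10.85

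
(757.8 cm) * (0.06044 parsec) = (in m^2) 1.413e+16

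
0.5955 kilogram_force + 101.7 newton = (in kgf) 10.97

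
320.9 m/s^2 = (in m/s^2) 320.9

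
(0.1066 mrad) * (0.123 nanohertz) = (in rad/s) 1.311e-14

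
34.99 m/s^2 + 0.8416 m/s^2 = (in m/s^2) 35.83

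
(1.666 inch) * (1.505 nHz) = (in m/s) 6.369e-11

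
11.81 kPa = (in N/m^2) 1.181e+04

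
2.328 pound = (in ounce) 37.25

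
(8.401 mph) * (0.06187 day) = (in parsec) 6.506e-13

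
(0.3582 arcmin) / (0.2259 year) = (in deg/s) 8.38e-10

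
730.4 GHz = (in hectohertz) 7.304e+09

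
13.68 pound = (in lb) 13.68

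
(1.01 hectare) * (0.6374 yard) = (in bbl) 3.703e+04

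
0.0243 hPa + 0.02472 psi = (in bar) 0.001729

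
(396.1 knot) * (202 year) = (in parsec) 4.207e-05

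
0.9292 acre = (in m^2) 3760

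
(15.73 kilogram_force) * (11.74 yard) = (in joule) 1656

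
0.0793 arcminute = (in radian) 2.307e-05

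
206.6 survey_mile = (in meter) 3.325e+05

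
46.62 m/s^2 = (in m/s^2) 46.62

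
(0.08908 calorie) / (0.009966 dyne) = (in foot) 1.227e+07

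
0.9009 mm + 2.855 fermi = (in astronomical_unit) 6.022e-15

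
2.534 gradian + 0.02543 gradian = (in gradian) 2.559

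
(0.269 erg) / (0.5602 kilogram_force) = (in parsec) 1.587e-25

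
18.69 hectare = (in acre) 46.18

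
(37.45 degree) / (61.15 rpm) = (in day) 1.181e-06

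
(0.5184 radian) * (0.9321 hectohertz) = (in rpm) 461.4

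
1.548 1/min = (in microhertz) 2.58e+04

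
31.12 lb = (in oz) 497.9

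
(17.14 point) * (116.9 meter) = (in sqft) 7.608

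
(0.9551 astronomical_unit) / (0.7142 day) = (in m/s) 2.315e+06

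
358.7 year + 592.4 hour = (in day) 1.31e+05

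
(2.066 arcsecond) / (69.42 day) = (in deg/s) 9.568e-11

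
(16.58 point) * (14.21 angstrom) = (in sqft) 8.946e-11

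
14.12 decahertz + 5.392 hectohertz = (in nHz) 6.804e+11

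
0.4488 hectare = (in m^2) 4488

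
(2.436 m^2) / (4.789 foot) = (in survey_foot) 5.475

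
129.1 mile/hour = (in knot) 112.2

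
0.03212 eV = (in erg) 5.146e-14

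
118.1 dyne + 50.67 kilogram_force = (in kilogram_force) 50.67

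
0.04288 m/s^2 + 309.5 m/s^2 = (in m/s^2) 309.5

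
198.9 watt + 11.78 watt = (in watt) 210.7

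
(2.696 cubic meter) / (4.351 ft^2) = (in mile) 0.004144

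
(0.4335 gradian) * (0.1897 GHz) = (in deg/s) 7.401e+07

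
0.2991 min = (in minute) 0.2991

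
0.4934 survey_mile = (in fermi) 7.941e+17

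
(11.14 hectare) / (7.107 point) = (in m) 4.443e+07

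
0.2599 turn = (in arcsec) 3.368e+05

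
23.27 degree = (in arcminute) 1396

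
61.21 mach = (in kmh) 7.503e+04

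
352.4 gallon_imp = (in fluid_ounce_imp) 5.638e+04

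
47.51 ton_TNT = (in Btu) 1.884e+08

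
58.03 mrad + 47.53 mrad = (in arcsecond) 2.177e+04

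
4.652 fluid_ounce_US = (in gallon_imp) 0.03026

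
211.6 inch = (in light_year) 5.681e-16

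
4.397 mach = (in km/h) 5390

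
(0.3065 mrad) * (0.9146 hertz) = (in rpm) 0.002677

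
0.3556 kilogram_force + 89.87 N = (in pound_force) 20.99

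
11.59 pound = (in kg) 5.257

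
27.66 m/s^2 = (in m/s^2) 27.66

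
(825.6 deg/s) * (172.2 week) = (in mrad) 1.501e+12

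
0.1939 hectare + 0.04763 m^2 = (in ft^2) 2.087e+04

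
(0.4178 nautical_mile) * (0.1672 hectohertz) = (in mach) 38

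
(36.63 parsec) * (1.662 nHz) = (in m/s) 1.879e+09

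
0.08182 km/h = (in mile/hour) 0.05084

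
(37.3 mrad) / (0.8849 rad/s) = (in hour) 1.171e-05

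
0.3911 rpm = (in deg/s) 2.347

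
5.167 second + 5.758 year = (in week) 300.2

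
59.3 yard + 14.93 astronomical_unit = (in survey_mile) 1.388e+09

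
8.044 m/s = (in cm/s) 804.4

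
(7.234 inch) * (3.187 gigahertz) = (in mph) 1.31e+09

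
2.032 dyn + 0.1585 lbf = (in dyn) 7.051e+04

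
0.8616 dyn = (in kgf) 8.786e-07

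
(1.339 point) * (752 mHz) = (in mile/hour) 0.0007946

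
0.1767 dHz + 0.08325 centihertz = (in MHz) 1.85e-08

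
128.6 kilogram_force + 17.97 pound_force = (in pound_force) 301.5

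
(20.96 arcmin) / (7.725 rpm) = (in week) 1.246e-08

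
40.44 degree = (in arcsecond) 1.456e+05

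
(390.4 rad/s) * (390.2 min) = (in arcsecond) 1.885e+12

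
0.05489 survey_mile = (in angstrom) 8.834e+11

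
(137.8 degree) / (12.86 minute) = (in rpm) 0.02976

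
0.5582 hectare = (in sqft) 6.008e+04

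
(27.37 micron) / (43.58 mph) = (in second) 1.405e-06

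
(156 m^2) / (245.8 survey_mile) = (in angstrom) 3.944e+06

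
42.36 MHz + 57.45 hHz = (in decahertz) 4.237e+06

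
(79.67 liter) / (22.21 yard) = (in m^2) 0.003923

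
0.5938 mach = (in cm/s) 2.022e+04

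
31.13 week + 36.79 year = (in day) 1.365e+04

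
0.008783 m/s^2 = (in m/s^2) 0.008783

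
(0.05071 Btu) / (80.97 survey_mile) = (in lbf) 9.23e-05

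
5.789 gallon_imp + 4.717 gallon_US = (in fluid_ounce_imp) 1555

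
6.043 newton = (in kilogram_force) 0.6162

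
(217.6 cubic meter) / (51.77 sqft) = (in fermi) 4.524e+16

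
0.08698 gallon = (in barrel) 0.002071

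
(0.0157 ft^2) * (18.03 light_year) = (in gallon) 6.573e+16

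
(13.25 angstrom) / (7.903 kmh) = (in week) 9.98e-16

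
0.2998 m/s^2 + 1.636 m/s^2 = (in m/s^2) 1.936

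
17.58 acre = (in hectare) 7.114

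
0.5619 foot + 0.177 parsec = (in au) 3.651e+04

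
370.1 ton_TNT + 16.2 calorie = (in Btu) 1.468e+09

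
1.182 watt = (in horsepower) 0.001585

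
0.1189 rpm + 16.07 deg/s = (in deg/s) 16.78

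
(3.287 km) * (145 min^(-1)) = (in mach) 23.33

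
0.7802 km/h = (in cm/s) 21.67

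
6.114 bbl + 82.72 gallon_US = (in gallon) 339.5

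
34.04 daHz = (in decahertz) 34.04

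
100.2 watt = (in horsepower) 0.1344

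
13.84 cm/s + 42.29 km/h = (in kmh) 42.79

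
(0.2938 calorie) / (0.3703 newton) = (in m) 3.32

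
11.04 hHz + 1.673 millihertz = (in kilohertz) 1.104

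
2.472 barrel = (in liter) 393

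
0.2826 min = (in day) 0.0001962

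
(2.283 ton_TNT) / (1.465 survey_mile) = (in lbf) 9.108e+05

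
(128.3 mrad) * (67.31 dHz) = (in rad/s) 0.8636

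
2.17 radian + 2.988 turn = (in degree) 1200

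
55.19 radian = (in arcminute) 1.897e+05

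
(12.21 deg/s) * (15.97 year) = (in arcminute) 3.69e+11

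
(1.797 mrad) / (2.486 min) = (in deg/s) 0.0006903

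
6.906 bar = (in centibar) 690.6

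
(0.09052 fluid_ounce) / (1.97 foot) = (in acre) 1.102e-09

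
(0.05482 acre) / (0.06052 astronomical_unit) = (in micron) 0.0245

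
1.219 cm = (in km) 1.219e-05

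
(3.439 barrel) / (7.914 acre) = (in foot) 5.601e-05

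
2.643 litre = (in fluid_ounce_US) 89.37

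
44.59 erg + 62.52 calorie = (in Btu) 0.2479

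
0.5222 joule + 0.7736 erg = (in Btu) 0.000495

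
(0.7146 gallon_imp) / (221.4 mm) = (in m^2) 0.01467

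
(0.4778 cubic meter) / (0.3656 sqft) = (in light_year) 1.487e-15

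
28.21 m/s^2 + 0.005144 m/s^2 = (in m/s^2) 28.22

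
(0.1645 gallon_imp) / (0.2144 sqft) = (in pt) 106.4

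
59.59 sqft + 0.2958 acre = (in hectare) 0.1203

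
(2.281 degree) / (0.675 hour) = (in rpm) 0.0001564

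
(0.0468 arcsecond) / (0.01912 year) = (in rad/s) 3.763e-13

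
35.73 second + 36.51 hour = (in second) 1.315e+05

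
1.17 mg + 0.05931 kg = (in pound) 0.1308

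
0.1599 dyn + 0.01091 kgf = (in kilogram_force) 0.01091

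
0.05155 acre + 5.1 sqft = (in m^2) 209.1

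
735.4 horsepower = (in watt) 5.484e+05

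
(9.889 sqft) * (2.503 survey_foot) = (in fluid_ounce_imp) 2.467e+04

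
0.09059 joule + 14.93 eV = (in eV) 5.654e+17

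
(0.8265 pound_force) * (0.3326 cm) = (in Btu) 1.159e-05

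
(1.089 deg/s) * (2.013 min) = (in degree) 131.5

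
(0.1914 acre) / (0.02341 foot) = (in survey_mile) 67.45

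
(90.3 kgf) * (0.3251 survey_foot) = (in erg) 8.775e+08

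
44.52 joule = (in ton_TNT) 1.064e-08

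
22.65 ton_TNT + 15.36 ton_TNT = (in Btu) 1.507e+08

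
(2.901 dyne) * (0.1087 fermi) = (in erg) 3.153e-14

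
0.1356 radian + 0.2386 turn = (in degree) 93.67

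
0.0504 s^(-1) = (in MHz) 5.04e-08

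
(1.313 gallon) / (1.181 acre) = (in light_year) 1.099e-22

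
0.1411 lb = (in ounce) 2.258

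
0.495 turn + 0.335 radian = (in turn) 0.5483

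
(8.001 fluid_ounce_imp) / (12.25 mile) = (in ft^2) 1.241e-07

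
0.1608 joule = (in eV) 1.004e+18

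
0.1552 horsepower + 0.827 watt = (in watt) 116.6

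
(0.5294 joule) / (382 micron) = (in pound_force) 311.6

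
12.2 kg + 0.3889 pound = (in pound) 27.29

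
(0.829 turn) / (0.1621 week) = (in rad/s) 5.313e-05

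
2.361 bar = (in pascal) 2.361e+05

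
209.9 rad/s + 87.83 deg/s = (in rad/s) 211.4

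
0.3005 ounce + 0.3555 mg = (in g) 8.519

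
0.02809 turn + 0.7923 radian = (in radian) 0.9688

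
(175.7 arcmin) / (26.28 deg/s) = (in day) 1.29e-06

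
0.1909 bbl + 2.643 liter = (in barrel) 0.2075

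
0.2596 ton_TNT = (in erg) 1.086e+16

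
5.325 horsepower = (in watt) 3971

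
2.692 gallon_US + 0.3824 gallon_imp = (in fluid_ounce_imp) 419.8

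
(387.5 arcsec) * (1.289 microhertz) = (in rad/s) 2.422e-09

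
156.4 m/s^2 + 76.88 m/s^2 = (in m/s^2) 233.3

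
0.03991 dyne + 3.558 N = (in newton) 3.558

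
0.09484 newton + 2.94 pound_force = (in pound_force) 2.961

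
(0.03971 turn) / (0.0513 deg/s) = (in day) 0.003225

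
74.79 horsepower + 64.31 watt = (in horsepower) 74.88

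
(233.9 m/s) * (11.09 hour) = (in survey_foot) 3.064e+07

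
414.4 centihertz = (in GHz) 4.144e-09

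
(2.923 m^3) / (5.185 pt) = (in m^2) 1598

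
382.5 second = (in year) 1.213e-05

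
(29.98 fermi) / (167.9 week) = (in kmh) 1.063e-21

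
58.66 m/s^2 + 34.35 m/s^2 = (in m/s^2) 93.01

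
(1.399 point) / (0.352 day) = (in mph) 3.63e-08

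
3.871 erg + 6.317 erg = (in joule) 1.019e-06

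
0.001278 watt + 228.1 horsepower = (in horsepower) 228.1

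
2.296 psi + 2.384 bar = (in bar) 2.542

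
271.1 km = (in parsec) 8.786e-12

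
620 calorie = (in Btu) 2.459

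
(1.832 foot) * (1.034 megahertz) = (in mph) 1.292e+06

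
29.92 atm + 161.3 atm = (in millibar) 1.938e+05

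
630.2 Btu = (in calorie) 1.589e+05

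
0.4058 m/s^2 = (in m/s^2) 0.4058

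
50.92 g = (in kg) 0.05092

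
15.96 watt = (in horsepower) 0.0214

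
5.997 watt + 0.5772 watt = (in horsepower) 0.008816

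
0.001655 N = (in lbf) 0.0003721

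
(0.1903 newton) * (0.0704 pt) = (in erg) 47.26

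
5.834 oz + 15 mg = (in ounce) 5.835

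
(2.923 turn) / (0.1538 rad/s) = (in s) 119.4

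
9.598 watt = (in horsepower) 0.01287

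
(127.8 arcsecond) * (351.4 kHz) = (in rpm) 2079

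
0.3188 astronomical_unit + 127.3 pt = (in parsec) 1.546e-06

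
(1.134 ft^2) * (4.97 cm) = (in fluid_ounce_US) 177.1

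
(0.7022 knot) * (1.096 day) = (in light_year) 3.616e-12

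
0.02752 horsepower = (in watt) 20.52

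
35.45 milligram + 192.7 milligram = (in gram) 0.2281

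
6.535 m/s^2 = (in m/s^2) 6.535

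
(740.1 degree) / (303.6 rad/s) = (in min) 0.0007091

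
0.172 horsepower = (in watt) 128.3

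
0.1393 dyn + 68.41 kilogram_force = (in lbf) 150.8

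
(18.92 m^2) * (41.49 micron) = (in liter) 0.785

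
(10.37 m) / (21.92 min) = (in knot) 0.01533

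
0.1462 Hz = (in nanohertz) 1.462e+08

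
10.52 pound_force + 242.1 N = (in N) 288.9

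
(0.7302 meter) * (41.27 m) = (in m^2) 30.14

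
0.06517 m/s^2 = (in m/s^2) 0.06517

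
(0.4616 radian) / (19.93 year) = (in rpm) 7.013e-09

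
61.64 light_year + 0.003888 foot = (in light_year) 61.64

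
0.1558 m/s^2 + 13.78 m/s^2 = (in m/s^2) 13.94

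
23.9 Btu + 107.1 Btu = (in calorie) 3.303e+04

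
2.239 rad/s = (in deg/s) 128.3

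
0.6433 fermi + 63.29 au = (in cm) 9.468e+14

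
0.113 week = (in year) 0.002167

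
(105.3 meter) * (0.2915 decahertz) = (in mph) 686.6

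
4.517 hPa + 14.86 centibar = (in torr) 114.8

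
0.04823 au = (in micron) 7.215e+15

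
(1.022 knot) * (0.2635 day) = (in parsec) 3.879e-13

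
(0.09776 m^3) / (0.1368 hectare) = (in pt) 0.2026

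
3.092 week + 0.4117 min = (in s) 1.87e+06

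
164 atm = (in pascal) 1.662e+07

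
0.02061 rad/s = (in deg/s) 1.181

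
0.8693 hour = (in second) 3129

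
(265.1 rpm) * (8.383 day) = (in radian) 2.011e+07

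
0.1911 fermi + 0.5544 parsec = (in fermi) 1.711e+31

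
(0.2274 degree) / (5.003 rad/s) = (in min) 1.322e-05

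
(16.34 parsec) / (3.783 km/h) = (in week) 7.933e+11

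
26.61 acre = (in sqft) 1.159e+06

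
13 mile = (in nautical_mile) 11.3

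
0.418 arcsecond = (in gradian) 0.000129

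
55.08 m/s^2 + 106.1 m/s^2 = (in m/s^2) 161.2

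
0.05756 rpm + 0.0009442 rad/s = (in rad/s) 0.006972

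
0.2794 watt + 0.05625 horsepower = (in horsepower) 0.05662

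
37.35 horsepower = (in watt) 2.785e+04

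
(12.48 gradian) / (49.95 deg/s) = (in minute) 0.003748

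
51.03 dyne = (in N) 0.0005103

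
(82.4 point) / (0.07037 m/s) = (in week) 6.83e-07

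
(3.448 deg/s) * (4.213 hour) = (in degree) 5.23e+04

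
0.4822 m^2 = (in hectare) 4.822e-05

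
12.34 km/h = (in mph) 7.668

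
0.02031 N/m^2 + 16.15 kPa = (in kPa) 16.15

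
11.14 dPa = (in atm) 1.099e-05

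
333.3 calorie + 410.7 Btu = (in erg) 4.347e+12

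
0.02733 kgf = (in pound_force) 0.06025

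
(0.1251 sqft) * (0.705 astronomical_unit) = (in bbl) 7.71e+09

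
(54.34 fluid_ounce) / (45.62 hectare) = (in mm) 3.523e-06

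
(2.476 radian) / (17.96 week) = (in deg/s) 1.306e-05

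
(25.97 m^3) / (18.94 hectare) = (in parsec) 4.444e-21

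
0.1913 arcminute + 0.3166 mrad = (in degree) 0.02133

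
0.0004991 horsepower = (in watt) 0.3722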